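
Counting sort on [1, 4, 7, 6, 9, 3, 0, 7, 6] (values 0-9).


Input: [1, 4, 7, 6, 9, 3, 0, 7, 6]
Counts: [1, 1, 0, 1, 1, 0, 2, 2, 0, 1]

Sorted: [0, 1, 3, 4, 6, 6, 7, 7, 9]


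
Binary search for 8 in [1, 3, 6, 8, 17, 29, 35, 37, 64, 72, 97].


Step 1: lo=0, hi=10, mid=5, val=29
Step 2: lo=0, hi=4, mid=2, val=6
Step 3: lo=3, hi=4, mid=3, val=8

Found at index 3


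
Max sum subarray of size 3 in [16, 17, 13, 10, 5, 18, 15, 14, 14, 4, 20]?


[0:3]: 46
[1:4]: 40
[2:5]: 28
[3:6]: 33
[4:7]: 38
[5:8]: 47
[6:9]: 43
[7:10]: 32
[8:11]: 38

Max: 47 at [5:8]


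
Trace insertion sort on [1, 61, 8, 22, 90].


Initial: [1, 61, 8, 22, 90]
Insert 61: [1, 61, 8, 22, 90]
Insert 8: [1, 8, 61, 22, 90]
Insert 22: [1, 8, 22, 61, 90]
Insert 90: [1, 8, 22, 61, 90]

Sorted: [1, 8, 22, 61, 90]


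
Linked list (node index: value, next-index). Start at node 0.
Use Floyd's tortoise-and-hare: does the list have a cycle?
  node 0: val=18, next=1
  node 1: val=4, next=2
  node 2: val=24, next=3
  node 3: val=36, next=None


Floyd's tortoise (slow, +1) and hare (fast, +2):
  init: slow=0, fast=0
  step 1: slow=1, fast=2
  step 2: fast 2->3->None, no cycle

Cycle: no


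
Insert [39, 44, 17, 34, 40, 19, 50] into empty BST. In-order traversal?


Insert 39: root
Insert 44: R from 39
Insert 17: L from 39
Insert 34: L from 39 -> R from 17
Insert 40: R from 39 -> L from 44
Insert 19: L from 39 -> R from 17 -> L from 34
Insert 50: R from 39 -> R from 44

In-order: [17, 19, 34, 39, 40, 44, 50]


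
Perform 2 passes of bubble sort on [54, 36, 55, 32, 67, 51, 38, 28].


Initial: [54, 36, 55, 32, 67, 51, 38, 28]
Pass 1: [36, 54, 32, 55, 51, 38, 28, 67] (5 swaps)
Pass 2: [36, 32, 54, 51, 38, 28, 55, 67] (4 swaps)

After 2 passes: [36, 32, 54, 51, 38, 28, 55, 67]


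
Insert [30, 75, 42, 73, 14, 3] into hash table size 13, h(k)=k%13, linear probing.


Insert 30: h=4 -> slot 4
Insert 75: h=10 -> slot 10
Insert 42: h=3 -> slot 3
Insert 73: h=8 -> slot 8
Insert 14: h=1 -> slot 1
Insert 3: h=3, 2 probes -> slot 5

Table: [None, 14, None, 42, 30, 3, None, None, 73, None, 75, None, None]


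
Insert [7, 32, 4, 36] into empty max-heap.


Insert 7: [7]
Insert 32: [32, 7]
Insert 4: [32, 7, 4]
Insert 36: [36, 32, 4, 7]

Final heap: [36, 32, 4, 7]


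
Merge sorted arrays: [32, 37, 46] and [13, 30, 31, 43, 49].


Take 13 from B
Take 30 from B
Take 31 from B
Take 32 from A
Take 37 from A
Take 43 from B
Take 46 from A

Merged: [13, 30, 31, 32, 37, 43, 46, 49]


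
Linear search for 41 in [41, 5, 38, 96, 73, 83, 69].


i=0: 41==41 found!

Found at 0, 1 comps


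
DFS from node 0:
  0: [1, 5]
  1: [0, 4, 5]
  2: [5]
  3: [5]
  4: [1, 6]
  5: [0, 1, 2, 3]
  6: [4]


Visit 0, push [5, 1]
Visit 1, push [5, 4]
Visit 4, push [6]
Visit 6, push []
Visit 5, push [3, 2]
Visit 2, push []
Visit 3, push []

DFS order: [0, 1, 4, 6, 5, 2, 3]


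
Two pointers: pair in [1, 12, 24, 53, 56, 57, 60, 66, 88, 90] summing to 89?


lo=0(1)+hi=9(90)=91
lo=0(1)+hi=8(88)=89

Yes: 1+88=89


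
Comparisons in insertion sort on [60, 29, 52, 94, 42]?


Algorithm: insertion sort
Input: [60, 29, 52, 94, 42]
Sorted: [29, 42, 52, 60, 94]

8


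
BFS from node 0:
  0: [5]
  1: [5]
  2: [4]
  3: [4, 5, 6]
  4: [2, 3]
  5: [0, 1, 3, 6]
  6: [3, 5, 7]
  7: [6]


Visit 0, enqueue [5]
Visit 5, enqueue [1, 3, 6]
Visit 1, enqueue []
Visit 3, enqueue [4]
Visit 6, enqueue [7]
Visit 4, enqueue [2]
Visit 7, enqueue []
Visit 2, enqueue []

BFS order: [0, 5, 1, 3, 6, 4, 7, 2]


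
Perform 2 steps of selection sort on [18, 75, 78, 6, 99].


Initial: [18, 75, 78, 6, 99]
Step 1: min=6 at 3
  Swap: [6, 75, 78, 18, 99]
Step 2: min=18 at 3
  Swap: [6, 18, 78, 75, 99]

After 2 steps: [6, 18, 78, 75, 99]


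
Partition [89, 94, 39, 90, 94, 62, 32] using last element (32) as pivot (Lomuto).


Pivot: 32
Place pivot at 0: [32, 94, 39, 90, 94, 62, 89]

Partitioned: [32, 94, 39, 90, 94, 62, 89]


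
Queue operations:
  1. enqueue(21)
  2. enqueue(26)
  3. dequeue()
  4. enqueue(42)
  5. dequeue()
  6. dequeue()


enqueue(21) -> [21]
enqueue(26) -> [21, 26]
dequeue()->21, [26]
enqueue(42) -> [26, 42]
dequeue()->26, [42]
dequeue()->42, []

Final queue: []


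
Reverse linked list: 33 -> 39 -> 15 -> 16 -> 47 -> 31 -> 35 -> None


Step 1: curr=33, set curr.next=prev(None) | reversed so far: 33
Step 2: curr=39, set curr.next=prev(33) | reversed so far: 39 -> 33
Step 3: curr=15, set curr.next=prev(39) | reversed so far: 15 -> 39 -> 33
Step 4: curr=16, set curr.next=prev(15) | reversed so far: 16 -> 15 -> 39 -> 33
Step 5: curr=47, set curr.next=prev(16) | reversed so far: 47 -> 16 -> 15 -> 39 -> 33
Step 6: curr=31, set curr.next=prev(47) | reversed so far: 31 -> 47 -> 16 -> 15 -> 39 -> 33
Step 7: curr=35, set curr.next=prev(31) | reversed so far: 35 -> 31 -> 47 -> 16 -> 15 -> 39 -> 33

35 -> 31 -> 47 -> 16 -> 15 -> 39 -> 33 -> None


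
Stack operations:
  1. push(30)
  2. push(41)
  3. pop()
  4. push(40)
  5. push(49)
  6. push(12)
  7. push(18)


push(30) -> [30]
push(41) -> [30, 41]
pop()->41, [30]
push(40) -> [30, 40]
push(49) -> [30, 40, 49]
push(12) -> [30, 40, 49, 12]
push(18) -> [30, 40, 49, 12, 18]

Final stack: [30, 40, 49, 12, 18]


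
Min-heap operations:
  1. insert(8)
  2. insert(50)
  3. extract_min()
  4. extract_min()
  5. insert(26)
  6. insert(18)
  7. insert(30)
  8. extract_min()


insert(8) -> [8]
insert(50) -> [8, 50]
extract_min()->8, [50]
extract_min()->50, []
insert(26) -> [26]
insert(18) -> [18, 26]
insert(30) -> [18, 26, 30]
extract_min()->18, [26, 30]

Final heap: [26, 30]


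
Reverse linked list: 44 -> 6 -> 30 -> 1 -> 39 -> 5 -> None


Step 1: curr=44, set curr.next=prev(None) | reversed so far: 44
Step 2: curr=6, set curr.next=prev(44) | reversed so far: 6 -> 44
Step 3: curr=30, set curr.next=prev(6) | reversed so far: 30 -> 6 -> 44
Step 4: curr=1, set curr.next=prev(30) | reversed so far: 1 -> 30 -> 6 -> 44
Step 5: curr=39, set curr.next=prev(1) | reversed so far: 39 -> 1 -> 30 -> 6 -> 44
Step 6: curr=5, set curr.next=prev(39) | reversed so far: 5 -> 39 -> 1 -> 30 -> 6 -> 44

5 -> 39 -> 1 -> 30 -> 6 -> 44 -> None


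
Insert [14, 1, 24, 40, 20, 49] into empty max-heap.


Insert 14: [14]
Insert 1: [14, 1]
Insert 24: [24, 1, 14]
Insert 40: [40, 24, 14, 1]
Insert 20: [40, 24, 14, 1, 20]
Insert 49: [49, 24, 40, 1, 20, 14]

Final heap: [49, 24, 40, 1, 20, 14]


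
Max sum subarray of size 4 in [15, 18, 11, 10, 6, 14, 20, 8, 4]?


[0:4]: 54
[1:5]: 45
[2:6]: 41
[3:7]: 50
[4:8]: 48
[5:9]: 46

Max: 54 at [0:4]


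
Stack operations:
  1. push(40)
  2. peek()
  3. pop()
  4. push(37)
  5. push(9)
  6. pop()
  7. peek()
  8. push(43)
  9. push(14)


push(40) -> [40]
peek()->40
pop()->40, []
push(37) -> [37]
push(9) -> [37, 9]
pop()->9, [37]
peek()->37
push(43) -> [37, 43]
push(14) -> [37, 43, 14]

Final stack: [37, 43, 14]


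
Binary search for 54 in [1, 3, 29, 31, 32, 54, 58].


Step 1: lo=0, hi=6, mid=3, val=31
Step 2: lo=4, hi=6, mid=5, val=54

Found at index 5


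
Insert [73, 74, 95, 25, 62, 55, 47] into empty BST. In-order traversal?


Insert 73: root
Insert 74: R from 73
Insert 95: R from 73 -> R from 74
Insert 25: L from 73
Insert 62: L from 73 -> R from 25
Insert 55: L from 73 -> R from 25 -> L from 62
Insert 47: L from 73 -> R from 25 -> L from 62 -> L from 55

In-order: [25, 47, 55, 62, 73, 74, 95]


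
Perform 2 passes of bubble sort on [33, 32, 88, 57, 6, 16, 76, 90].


Initial: [33, 32, 88, 57, 6, 16, 76, 90]
Pass 1: [32, 33, 57, 6, 16, 76, 88, 90] (5 swaps)
Pass 2: [32, 33, 6, 16, 57, 76, 88, 90] (2 swaps)

After 2 passes: [32, 33, 6, 16, 57, 76, 88, 90]


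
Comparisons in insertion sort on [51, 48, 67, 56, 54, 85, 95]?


Algorithm: insertion sort
Input: [51, 48, 67, 56, 54, 85, 95]
Sorted: [48, 51, 54, 56, 67, 85, 95]

9


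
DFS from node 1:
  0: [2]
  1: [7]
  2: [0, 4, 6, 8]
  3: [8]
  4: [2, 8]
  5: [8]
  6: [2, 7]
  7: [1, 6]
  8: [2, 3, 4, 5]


Visit 1, push [7]
Visit 7, push [6]
Visit 6, push [2]
Visit 2, push [8, 4, 0]
Visit 0, push []
Visit 4, push [8]
Visit 8, push [5, 3]
Visit 3, push []
Visit 5, push []

DFS order: [1, 7, 6, 2, 0, 4, 8, 3, 5]


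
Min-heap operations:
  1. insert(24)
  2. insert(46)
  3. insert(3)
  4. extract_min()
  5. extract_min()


insert(24) -> [24]
insert(46) -> [24, 46]
insert(3) -> [3, 46, 24]
extract_min()->3, [24, 46]
extract_min()->24, [46]

Final heap: [46]


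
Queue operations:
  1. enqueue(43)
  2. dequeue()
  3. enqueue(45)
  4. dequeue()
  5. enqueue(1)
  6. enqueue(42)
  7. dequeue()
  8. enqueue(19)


enqueue(43) -> [43]
dequeue()->43, []
enqueue(45) -> [45]
dequeue()->45, []
enqueue(1) -> [1]
enqueue(42) -> [1, 42]
dequeue()->1, [42]
enqueue(19) -> [42, 19]

Final queue: [42, 19]


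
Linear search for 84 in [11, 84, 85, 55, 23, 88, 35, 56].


i=0: 11!=84
i=1: 84==84 found!

Found at 1, 2 comps


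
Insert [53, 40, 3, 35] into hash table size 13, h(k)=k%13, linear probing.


Insert 53: h=1 -> slot 1
Insert 40: h=1, 1 probes -> slot 2
Insert 3: h=3 -> slot 3
Insert 35: h=9 -> slot 9

Table: [None, 53, 40, 3, None, None, None, None, None, 35, None, None, None]


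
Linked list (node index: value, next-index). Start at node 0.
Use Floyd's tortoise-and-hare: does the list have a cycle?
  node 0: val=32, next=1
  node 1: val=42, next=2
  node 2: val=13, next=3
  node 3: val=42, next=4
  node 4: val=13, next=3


Floyd's tortoise (slow, +1) and hare (fast, +2):
  init: slow=0, fast=0
  step 1: slow=1, fast=2
  step 2: slow=2, fast=4
  step 3: slow=3, fast=4
  step 4: slow=4, fast=4
  slow == fast at node 4: cycle detected

Cycle: yes


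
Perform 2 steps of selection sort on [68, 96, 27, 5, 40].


Initial: [68, 96, 27, 5, 40]
Step 1: min=5 at 3
  Swap: [5, 96, 27, 68, 40]
Step 2: min=27 at 2
  Swap: [5, 27, 96, 68, 40]

After 2 steps: [5, 27, 96, 68, 40]


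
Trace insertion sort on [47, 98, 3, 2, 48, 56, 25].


Initial: [47, 98, 3, 2, 48, 56, 25]
Insert 98: [47, 98, 3, 2, 48, 56, 25]
Insert 3: [3, 47, 98, 2, 48, 56, 25]
Insert 2: [2, 3, 47, 98, 48, 56, 25]
Insert 48: [2, 3, 47, 48, 98, 56, 25]
Insert 56: [2, 3, 47, 48, 56, 98, 25]
Insert 25: [2, 3, 25, 47, 48, 56, 98]

Sorted: [2, 3, 25, 47, 48, 56, 98]


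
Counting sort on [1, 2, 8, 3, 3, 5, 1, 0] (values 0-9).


Input: [1, 2, 8, 3, 3, 5, 1, 0]
Counts: [1, 2, 1, 2, 0, 1, 0, 0, 1, 0]

Sorted: [0, 1, 1, 2, 3, 3, 5, 8]


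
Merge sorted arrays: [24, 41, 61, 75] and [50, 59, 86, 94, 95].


Take 24 from A
Take 41 from A
Take 50 from B
Take 59 from B
Take 61 from A
Take 75 from A

Merged: [24, 41, 50, 59, 61, 75, 86, 94, 95]


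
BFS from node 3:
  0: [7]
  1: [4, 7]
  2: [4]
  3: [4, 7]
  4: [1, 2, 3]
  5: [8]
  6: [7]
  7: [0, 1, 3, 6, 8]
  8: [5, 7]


Visit 3, enqueue [4, 7]
Visit 4, enqueue [1, 2]
Visit 7, enqueue [0, 6, 8]
Visit 1, enqueue []
Visit 2, enqueue []
Visit 0, enqueue []
Visit 6, enqueue []
Visit 8, enqueue [5]
Visit 5, enqueue []

BFS order: [3, 4, 7, 1, 2, 0, 6, 8, 5]


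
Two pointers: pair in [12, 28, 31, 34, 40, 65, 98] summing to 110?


lo=0(12)+hi=6(98)=110

Yes: 12+98=110


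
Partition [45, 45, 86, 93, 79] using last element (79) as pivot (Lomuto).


Pivot: 79
  45 <= 79: advance i (no swap)
  45 <= 79: advance i (no swap)
Place pivot at 2: [45, 45, 79, 93, 86]

Partitioned: [45, 45, 79, 93, 86]


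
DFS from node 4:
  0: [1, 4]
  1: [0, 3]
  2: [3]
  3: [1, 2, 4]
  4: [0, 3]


Visit 4, push [3, 0]
Visit 0, push [1]
Visit 1, push [3]
Visit 3, push [2]
Visit 2, push []

DFS order: [4, 0, 1, 3, 2]


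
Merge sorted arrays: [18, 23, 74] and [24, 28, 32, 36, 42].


Take 18 from A
Take 23 from A
Take 24 from B
Take 28 from B
Take 32 from B
Take 36 from B
Take 42 from B

Merged: [18, 23, 24, 28, 32, 36, 42, 74]


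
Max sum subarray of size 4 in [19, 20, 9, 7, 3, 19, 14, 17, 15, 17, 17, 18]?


[0:4]: 55
[1:5]: 39
[2:6]: 38
[3:7]: 43
[4:8]: 53
[5:9]: 65
[6:10]: 63
[7:11]: 66
[8:12]: 67

Max: 67 at [8:12]


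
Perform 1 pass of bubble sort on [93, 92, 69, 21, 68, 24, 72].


Initial: [93, 92, 69, 21, 68, 24, 72]
Pass 1: [92, 69, 21, 68, 24, 72, 93] (6 swaps)

After 1 pass: [92, 69, 21, 68, 24, 72, 93]


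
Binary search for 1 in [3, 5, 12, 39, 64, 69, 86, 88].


Step 1: lo=0, hi=7, mid=3, val=39
Step 2: lo=0, hi=2, mid=1, val=5
Step 3: lo=0, hi=0, mid=0, val=3

Not found


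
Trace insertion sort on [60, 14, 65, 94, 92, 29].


Initial: [60, 14, 65, 94, 92, 29]
Insert 14: [14, 60, 65, 94, 92, 29]
Insert 65: [14, 60, 65, 94, 92, 29]
Insert 94: [14, 60, 65, 94, 92, 29]
Insert 92: [14, 60, 65, 92, 94, 29]
Insert 29: [14, 29, 60, 65, 92, 94]

Sorted: [14, 29, 60, 65, 92, 94]


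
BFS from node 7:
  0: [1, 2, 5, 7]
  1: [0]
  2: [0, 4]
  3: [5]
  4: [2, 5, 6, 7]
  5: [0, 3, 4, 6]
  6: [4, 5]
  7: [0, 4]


Visit 7, enqueue [0, 4]
Visit 0, enqueue [1, 2, 5]
Visit 4, enqueue [6]
Visit 1, enqueue []
Visit 2, enqueue []
Visit 5, enqueue [3]
Visit 6, enqueue []
Visit 3, enqueue []

BFS order: [7, 0, 4, 1, 2, 5, 6, 3]


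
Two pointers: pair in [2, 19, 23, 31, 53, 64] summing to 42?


lo=0(2)+hi=5(64)=66
lo=0(2)+hi=4(53)=55
lo=0(2)+hi=3(31)=33
lo=1(19)+hi=3(31)=50
lo=1(19)+hi=2(23)=42

Yes: 19+23=42


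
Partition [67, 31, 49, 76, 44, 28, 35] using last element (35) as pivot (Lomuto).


Pivot: 35
  31 <= 35: swap -> [31, 67, 49, 76, 44, 28, 35]
  28 <= 35: swap -> [31, 28, 49, 76, 44, 67, 35]
Place pivot at 2: [31, 28, 35, 76, 44, 67, 49]

Partitioned: [31, 28, 35, 76, 44, 67, 49]


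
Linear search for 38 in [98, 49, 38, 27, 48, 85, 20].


i=0: 98!=38
i=1: 49!=38
i=2: 38==38 found!

Found at 2, 3 comps


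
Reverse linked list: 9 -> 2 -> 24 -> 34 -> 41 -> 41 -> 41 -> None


Step 1: curr=9, set curr.next=prev(None) | reversed so far: 9
Step 2: curr=2, set curr.next=prev(9) | reversed so far: 2 -> 9
Step 3: curr=24, set curr.next=prev(2) | reversed so far: 24 -> 2 -> 9
Step 4: curr=34, set curr.next=prev(24) | reversed so far: 34 -> 24 -> 2 -> 9
Step 5: curr=41, set curr.next=prev(34) | reversed so far: 41 -> 34 -> 24 -> 2 -> 9
Step 6: curr=41, set curr.next=prev(41) | reversed so far: 41 -> 41 -> 34 -> 24 -> 2 -> 9
Step 7: curr=41, set curr.next=prev(41) | reversed so far: 41 -> 41 -> 41 -> 34 -> 24 -> 2 -> 9

41 -> 41 -> 41 -> 34 -> 24 -> 2 -> 9 -> None


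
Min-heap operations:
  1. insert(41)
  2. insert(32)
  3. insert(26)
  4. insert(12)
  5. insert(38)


insert(41) -> [41]
insert(32) -> [32, 41]
insert(26) -> [26, 41, 32]
insert(12) -> [12, 26, 32, 41]
insert(38) -> [12, 26, 32, 41, 38]

Final heap: [12, 26, 32, 41, 38]


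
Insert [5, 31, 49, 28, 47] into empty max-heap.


Insert 5: [5]
Insert 31: [31, 5]
Insert 49: [49, 5, 31]
Insert 28: [49, 28, 31, 5]
Insert 47: [49, 47, 31, 5, 28]

Final heap: [49, 47, 31, 5, 28]


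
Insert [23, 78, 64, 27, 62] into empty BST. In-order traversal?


Insert 23: root
Insert 78: R from 23
Insert 64: R from 23 -> L from 78
Insert 27: R from 23 -> L from 78 -> L from 64
Insert 62: R from 23 -> L from 78 -> L from 64 -> R from 27

In-order: [23, 27, 62, 64, 78]


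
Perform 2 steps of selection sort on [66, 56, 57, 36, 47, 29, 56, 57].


Initial: [66, 56, 57, 36, 47, 29, 56, 57]
Step 1: min=29 at 5
  Swap: [29, 56, 57, 36, 47, 66, 56, 57]
Step 2: min=36 at 3
  Swap: [29, 36, 57, 56, 47, 66, 56, 57]

After 2 steps: [29, 36, 57, 56, 47, 66, 56, 57]


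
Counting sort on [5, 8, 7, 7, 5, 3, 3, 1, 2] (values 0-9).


Input: [5, 8, 7, 7, 5, 3, 3, 1, 2]
Counts: [0, 1, 1, 2, 0, 2, 0, 2, 1, 0]

Sorted: [1, 2, 3, 3, 5, 5, 7, 7, 8]


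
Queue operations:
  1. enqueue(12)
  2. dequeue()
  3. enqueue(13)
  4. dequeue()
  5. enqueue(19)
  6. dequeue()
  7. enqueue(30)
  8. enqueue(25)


enqueue(12) -> [12]
dequeue()->12, []
enqueue(13) -> [13]
dequeue()->13, []
enqueue(19) -> [19]
dequeue()->19, []
enqueue(30) -> [30]
enqueue(25) -> [30, 25]

Final queue: [30, 25]


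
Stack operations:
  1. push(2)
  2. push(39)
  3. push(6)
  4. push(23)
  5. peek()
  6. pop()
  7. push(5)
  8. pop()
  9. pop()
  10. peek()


push(2) -> [2]
push(39) -> [2, 39]
push(6) -> [2, 39, 6]
push(23) -> [2, 39, 6, 23]
peek()->23
pop()->23, [2, 39, 6]
push(5) -> [2, 39, 6, 5]
pop()->5, [2, 39, 6]
pop()->6, [2, 39]
peek()->39

Final stack: [2, 39]


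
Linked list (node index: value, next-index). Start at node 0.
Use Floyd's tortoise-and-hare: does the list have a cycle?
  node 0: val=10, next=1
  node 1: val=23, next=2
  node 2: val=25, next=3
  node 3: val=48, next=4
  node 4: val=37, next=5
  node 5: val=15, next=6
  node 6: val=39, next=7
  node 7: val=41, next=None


Floyd's tortoise (slow, +1) and hare (fast, +2):
  init: slow=0, fast=0
  step 1: slow=1, fast=2
  step 2: slow=2, fast=4
  step 3: slow=3, fast=6
  step 4: fast 6->7->None, no cycle

Cycle: no


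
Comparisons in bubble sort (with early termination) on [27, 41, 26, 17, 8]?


Algorithm: bubble sort (with early termination)
Input: [27, 41, 26, 17, 8]
Sorted: [8, 17, 26, 27, 41]

10


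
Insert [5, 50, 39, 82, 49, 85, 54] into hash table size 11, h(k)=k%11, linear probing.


Insert 5: h=5 -> slot 5
Insert 50: h=6 -> slot 6
Insert 39: h=6, 1 probes -> slot 7
Insert 82: h=5, 3 probes -> slot 8
Insert 49: h=5, 4 probes -> slot 9
Insert 85: h=8, 2 probes -> slot 10
Insert 54: h=10, 1 probes -> slot 0

Table: [54, None, None, None, None, 5, 50, 39, 82, 49, 85]


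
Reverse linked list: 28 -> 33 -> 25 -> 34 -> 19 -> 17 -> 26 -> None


Step 1: curr=28, set curr.next=prev(None) | reversed so far: 28
Step 2: curr=33, set curr.next=prev(28) | reversed so far: 33 -> 28
Step 3: curr=25, set curr.next=prev(33) | reversed so far: 25 -> 33 -> 28
Step 4: curr=34, set curr.next=prev(25) | reversed so far: 34 -> 25 -> 33 -> 28
Step 5: curr=19, set curr.next=prev(34) | reversed so far: 19 -> 34 -> 25 -> 33 -> 28
Step 6: curr=17, set curr.next=prev(19) | reversed so far: 17 -> 19 -> 34 -> 25 -> 33 -> 28
Step 7: curr=26, set curr.next=prev(17) | reversed so far: 26 -> 17 -> 19 -> 34 -> 25 -> 33 -> 28

26 -> 17 -> 19 -> 34 -> 25 -> 33 -> 28 -> None


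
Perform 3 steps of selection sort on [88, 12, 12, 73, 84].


Initial: [88, 12, 12, 73, 84]
Step 1: min=12 at 1
  Swap: [12, 88, 12, 73, 84]
Step 2: min=12 at 2
  Swap: [12, 12, 88, 73, 84]
Step 3: min=73 at 3
  Swap: [12, 12, 73, 88, 84]

After 3 steps: [12, 12, 73, 88, 84]


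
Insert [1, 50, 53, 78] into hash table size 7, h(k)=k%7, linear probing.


Insert 1: h=1 -> slot 1
Insert 50: h=1, 1 probes -> slot 2
Insert 53: h=4 -> slot 4
Insert 78: h=1, 2 probes -> slot 3

Table: [None, 1, 50, 78, 53, None, None]


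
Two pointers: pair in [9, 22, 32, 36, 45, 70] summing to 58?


lo=0(9)+hi=5(70)=79
lo=0(9)+hi=4(45)=54
lo=1(22)+hi=4(45)=67
lo=1(22)+hi=3(36)=58

Yes: 22+36=58


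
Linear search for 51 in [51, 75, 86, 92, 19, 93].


i=0: 51==51 found!

Found at 0, 1 comps


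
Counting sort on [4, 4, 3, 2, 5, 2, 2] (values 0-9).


Input: [4, 4, 3, 2, 5, 2, 2]
Counts: [0, 0, 3, 1, 2, 1, 0, 0, 0, 0]

Sorted: [2, 2, 2, 3, 4, 4, 5]


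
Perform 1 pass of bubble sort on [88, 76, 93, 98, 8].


Initial: [88, 76, 93, 98, 8]
Pass 1: [76, 88, 93, 8, 98] (2 swaps)

After 1 pass: [76, 88, 93, 8, 98]


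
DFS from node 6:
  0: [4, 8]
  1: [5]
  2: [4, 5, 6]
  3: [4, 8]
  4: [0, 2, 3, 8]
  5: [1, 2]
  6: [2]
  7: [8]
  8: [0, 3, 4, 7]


Visit 6, push [2]
Visit 2, push [5, 4]
Visit 4, push [8, 3, 0]
Visit 0, push [8]
Visit 8, push [7, 3]
Visit 3, push []
Visit 7, push []
Visit 5, push [1]
Visit 1, push []

DFS order: [6, 2, 4, 0, 8, 3, 7, 5, 1]


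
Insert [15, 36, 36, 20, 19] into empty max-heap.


Insert 15: [15]
Insert 36: [36, 15]
Insert 36: [36, 15, 36]
Insert 20: [36, 20, 36, 15]
Insert 19: [36, 20, 36, 15, 19]

Final heap: [36, 20, 36, 15, 19]


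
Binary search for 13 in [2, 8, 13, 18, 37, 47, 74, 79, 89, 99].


Step 1: lo=0, hi=9, mid=4, val=37
Step 2: lo=0, hi=3, mid=1, val=8
Step 3: lo=2, hi=3, mid=2, val=13

Found at index 2


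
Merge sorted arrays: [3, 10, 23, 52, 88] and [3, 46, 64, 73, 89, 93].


Take 3 from A
Take 3 from B
Take 10 from A
Take 23 from A
Take 46 from B
Take 52 from A
Take 64 from B
Take 73 from B
Take 88 from A

Merged: [3, 3, 10, 23, 46, 52, 64, 73, 88, 89, 93]


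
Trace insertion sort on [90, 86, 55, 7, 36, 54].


Initial: [90, 86, 55, 7, 36, 54]
Insert 86: [86, 90, 55, 7, 36, 54]
Insert 55: [55, 86, 90, 7, 36, 54]
Insert 7: [7, 55, 86, 90, 36, 54]
Insert 36: [7, 36, 55, 86, 90, 54]
Insert 54: [7, 36, 54, 55, 86, 90]

Sorted: [7, 36, 54, 55, 86, 90]


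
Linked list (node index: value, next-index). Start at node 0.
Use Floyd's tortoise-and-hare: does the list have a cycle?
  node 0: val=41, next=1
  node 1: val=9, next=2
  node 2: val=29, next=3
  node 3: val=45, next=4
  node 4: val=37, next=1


Floyd's tortoise (slow, +1) and hare (fast, +2):
  init: slow=0, fast=0
  step 1: slow=1, fast=2
  step 2: slow=2, fast=4
  step 3: slow=3, fast=2
  step 4: slow=4, fast=4
  slow == fast at node 4: cycle detected

Cycle: yes


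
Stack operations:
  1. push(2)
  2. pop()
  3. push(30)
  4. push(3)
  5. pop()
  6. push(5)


push(2) -> [2]
pop()->2, []
push(30) -> [30]
push(3) -> [30, 3]
pop()->3, [30]
push(5) -> [30, 5]

Final stack: [30, 5]


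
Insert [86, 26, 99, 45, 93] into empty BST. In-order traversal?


Insert 86: root
Insert 26: L from 86
Insert 99: R from 86
Insert 45: L from 86 -> R from 26
Insert 93: R from 86 -> L from 99

In-order: [26, 45, 86, 93, 99]


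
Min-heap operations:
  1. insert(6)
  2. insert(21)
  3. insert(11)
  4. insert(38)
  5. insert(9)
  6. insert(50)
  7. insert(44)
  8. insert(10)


insert(6) -> [6]
insert(21) -> [6, 21]
insert(11) -> [6, 21, 11]
insert(38) -> [6, 21, 11, 38]
insert(9) -> [6, 9, 11, 38, 21]
insert(50) -> [6, 9, 11, 38, 21, 50]
insert(44) -> [6, 9, 11, 38, 21, 50, 44]
insert(10) -> [6, 9, 11, 10, 21, 50, 44, 38]

Final heap: [6, 9, 11, 10, 21, 50, 44, 38]


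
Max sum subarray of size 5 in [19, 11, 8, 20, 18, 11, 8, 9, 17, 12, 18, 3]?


[0:5]: 76
[1:6]: 68
[2:7]: 65
[3:8]: 66
[4:9]: 63
[5:10]: 57
[6:11]: 64
[7:12]: 59

Max: 76 at [0:5]


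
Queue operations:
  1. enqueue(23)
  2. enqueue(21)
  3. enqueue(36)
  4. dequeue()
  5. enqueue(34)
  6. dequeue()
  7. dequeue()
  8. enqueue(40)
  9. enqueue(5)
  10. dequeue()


enqueue(23) -> [23]
enqueue(21) -> [23, 21]
enqueue(36) -> [23, 21, 36]
dequeue()->23, [21, 36]
enqueue(34) -> [21, 36, 34]
dequeue()->21, [36, 34]
dequeue()->36, [34]
enqueue(40) -> [34, 40]
enqueue(5) -> [34, 40, 5]
dequeue()->34, [40, 5]

Final queue: [40, 5]


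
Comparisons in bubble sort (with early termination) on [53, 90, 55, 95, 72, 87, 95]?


Algorithm: bubble sort (with early termination)
Input: [53, 90, 55, 95, 72, 87, 95]
Sorted: [53, 55, 72, 87, 90, 95, 95]

15


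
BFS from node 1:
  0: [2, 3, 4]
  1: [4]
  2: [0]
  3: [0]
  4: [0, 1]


Visit 1, enqueue [4]
Visit 4, enqueue [0]
Visit 0, enqueue [2, 3]
Visit 2, enqueue []
Visit 3, enqueue []

BFS order: [1, 4, 0, 2, 3]


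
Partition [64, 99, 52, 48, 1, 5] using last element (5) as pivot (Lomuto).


Pivot: 5
  1 <= 5: swap -> [1, 99, 52, 48, 64, 5]
Place pivot at 1: [1, 5, 52, 48, 64, 99]

Partitioned: [1, 5, 52, 48, 64, 99]


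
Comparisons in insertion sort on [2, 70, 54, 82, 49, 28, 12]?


Algorithm: insertion sort
Input: [2, 70, 54, 82, 49, 28, 12]
Sorted: [2, 12, 28, 49, 54, 70, 82]

19


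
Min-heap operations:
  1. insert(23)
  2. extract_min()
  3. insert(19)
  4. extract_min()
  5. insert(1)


insert(23) -> [23]
extract_min()->23, []
insert(19) -> [19]
extract_min()->19, []
insert(1) -> [1]

Final heap: [1]


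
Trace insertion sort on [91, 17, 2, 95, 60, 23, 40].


Initial: [91, 17, 2, 95, 60, 23, 40]
Insert 17: [17, 91, 2, 95, 60, 23, 40]
Insert 2: [2, 17, 91, 95, 60, 23, 40]
Insert 95: [2, 17, 91, 95, 60, 23, 40]
Insert 60: [2, 17, 60, 91, 95, 23, 40]
Insert 23: [2, 17, 23, 60, 91, 95, 40]
Insert 40: [2, 17, 23, 40, 60, 91, 95]

Sorted: [2, 17, 23, 40, 60, 91, 95]


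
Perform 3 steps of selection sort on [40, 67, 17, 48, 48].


Initial: [40, 67, 17, 48, 48]
Step 1: min=17 at 2
  Swap: [17, 67, 40, 48, 48]
Step 2: min=40 at 2
  Swap: [17, 40, 67, 48, 48]
Step 3: min=48 at 3
  Swap: [17, 40, 48, 67, 48]

After 3 steps: [17, 40, 48, 67, 48]


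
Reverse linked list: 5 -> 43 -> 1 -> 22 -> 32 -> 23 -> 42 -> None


Step 1: curr=5, set curr.next=prev(None) | reversed so far: 5
Step 2: curr=43, set curr.next=prev(5) | reversed so far: 43 -> 5
Step 3: curr=1, set curr.next=prev(43) | reversed so far: 1 -> 43 -> 5
Step 4: curr=22, set curr.next=prev(1) | reversed so far: 22 -> 1 -> 43 -> 5
Step 5: curr=32, set curr.next=prev(22) | reversed so far: 32 -> 22 -> 1 -> 43 -> 5
Step 6: curr=23, set curr.next=prev(32) | reversed so far: 23 -> 32 -> 22 -> 1 -> 43 -> 5
Step 7: curr=42, set curr.next=prev(23) | reversed so far: 42 -> 23 -> 32 -> 22 -> 1 -> 43 -> 5

42 -> 23 -> 32 -> 22 -> 1 -> 43 -> 5 -> None


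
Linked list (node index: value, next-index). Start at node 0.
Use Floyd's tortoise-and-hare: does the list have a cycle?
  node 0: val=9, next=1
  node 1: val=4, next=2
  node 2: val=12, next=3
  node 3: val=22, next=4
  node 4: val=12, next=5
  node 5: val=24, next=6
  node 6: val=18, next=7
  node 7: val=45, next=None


Floyd's tortoise (slow, +1) and hare (fast, +2):
  init: slow=0, fast=0
  step 1: slow=1, fast=2
  step 2: slow=2, fast=4
  step 3: slow=3, fast=6
  step 4: fast 6->7->None, no cycle

Cycle: no


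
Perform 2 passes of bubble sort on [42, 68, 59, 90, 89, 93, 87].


Initial: [42, 68, 59, 90, 89, 93, 87]
Pass 1: [42, 59, 68, 89, 90, 87, 93] (3 swaps)
Pass 2: [42, 59, 68, 89, 87, 90, 93] (1 swaps)

After 2 passes: [42, 59, 68, 89, 87, 90, 93]


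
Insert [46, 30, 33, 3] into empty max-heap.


Insert 46: [46]
Insert 30: [46, 30]
Insert 33: [46, 30, 33]
Insert 3: [46, 30, 33, 3]

Final heap: [46, 30, 33, 3]


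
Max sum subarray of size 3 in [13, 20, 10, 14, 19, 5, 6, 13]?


[0:3]: 43
[1:4]: 44
[2:5]: 43
[3:6]: 38
[4:7]: 30
[5:8]: 24

Max: 44 at [1:4]


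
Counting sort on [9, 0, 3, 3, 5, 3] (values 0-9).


Input: [9, 0, 3, 3, 5, 3]
Counts: [1, 0, 0, 3, 0, 1, 0, 0, 0, 1]

Sorted: [0, 3, 3, 3, 5, 9]


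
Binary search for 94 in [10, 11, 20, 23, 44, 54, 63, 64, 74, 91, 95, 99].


Step 1: lo=0, hi=11, mid=5, val=54
Step 2: lo=6, hi=11, mid=8, val=74
Step 3: lo=9, hi=11, mid=10, val=95
Step 4: lo=9, hi=9, mid=9, val=91

Not found


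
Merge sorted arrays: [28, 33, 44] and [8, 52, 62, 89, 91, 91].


Take 8 from B
Take 28 from A
Take 33 from A
Take 44 from A

Merged: [8, 28, 33, 44, 52, 62, 89, 91, 91]


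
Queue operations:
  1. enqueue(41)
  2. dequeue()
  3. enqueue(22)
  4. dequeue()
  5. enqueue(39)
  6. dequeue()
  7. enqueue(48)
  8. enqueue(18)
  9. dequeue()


enqueue(41) -> [41]
dequeue()->41, []
enqueue(22) -> [22]
dequeue()->22, []
enqueue(39) -> [39]
dequeue()->39, []
enqueue(48) -> [48]
enqueue(18) -> [48, 18]
dequeue()->48, [18]

Final queue: [18]


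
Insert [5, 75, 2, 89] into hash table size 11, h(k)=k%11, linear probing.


Insert 5: h=5 -> slot 5
Insert 75: h=9 -> slot 9
Insert 2: h=2 -> slot 2
Insert 89: h=1 -> slot 1

Table: [None, 89, 2, None, None, 5, None, None, None, 75, None]


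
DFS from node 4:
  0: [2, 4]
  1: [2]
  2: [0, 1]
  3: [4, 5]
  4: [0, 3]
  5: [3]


Visit 4, push [3, 0]
Visit 0, push [2]
Visit 2, push [1]
Visit 1, push []
Visit 3, push [5]
Visit 5, push []

DFS order: [4, 0, 2, 1, 3, 5]


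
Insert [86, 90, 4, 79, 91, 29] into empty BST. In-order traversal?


Insert 86: root
Insert 90: R from 86
Insert 4: L from 86
Insert 79: L from 86 -> R from 4
Insert 91: R from 86 -> R from 90
Insert 29: L from 86 -> R from 4 -> L from 79

In-order: [4, 29, 79, 86, 90, 91]


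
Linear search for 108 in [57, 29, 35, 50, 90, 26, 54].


i=0: 57!=108
i=1: 29!=108
i=2: 35!=108
i=3: 50!=108
i=4: 90!=108
i=5: 26!=108
i=6: 54!=108

Not found, 7 comps


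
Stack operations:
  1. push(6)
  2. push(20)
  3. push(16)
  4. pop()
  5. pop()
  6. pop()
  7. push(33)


push(6) -> [6]
push(20) -> [6, 20]
push(16) -> [6, 20, 16]
pop()->16, [6, 20]
pop()->20, [6]
pop()->6, []
push(33) -> [33]

Final stack: [33]


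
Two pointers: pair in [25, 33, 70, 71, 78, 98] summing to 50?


lo=0(25)+hi=5(98)=123
lo=0(25)+hi=4(78)=103
lo=0(25)+hi=3(71)=96
lo=0(25)+hi=2(70)=95
lo=0(25)+hi=1(33)=58

No pair found


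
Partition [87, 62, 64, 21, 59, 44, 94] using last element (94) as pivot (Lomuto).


Pivot: 94
  87 <= 94: advance i (no swap)
  62 <= 94: advance i (no swap)
  64 <= 94: advance i (no swap)
  21 <= 94: advance i (no swap)
  59 <= 94: advance i (no swap)
  44 <= 94: advance i (no swap)
Place pivot at 6: [87, 62, 64, 21, 59, 44, 94]

Partitioned: [87, 62, 64, 21, 59, 44, 94]


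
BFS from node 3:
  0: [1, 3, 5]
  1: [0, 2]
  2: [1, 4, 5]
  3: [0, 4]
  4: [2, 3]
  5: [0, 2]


Visit 3, enqueue [0, 4]
Visit 0, enqueue [1, 5]
Visit 4, enqueue [2]
Visit 1, enqueue []
Visit 5, enqueue []
Visit 2, enqueue []

BFS order: [3, 0, 4, 1, 5, 2]


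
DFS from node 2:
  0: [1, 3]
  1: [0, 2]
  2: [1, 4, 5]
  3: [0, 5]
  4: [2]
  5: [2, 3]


Visit 2, push [5, 4, 1]
Visit 1, push [0]
Visit 0, push [3]
Visit 3, push [5]
Visit 5, push []
Visit 4, push []

DFS order: [2, 1, 0, 3, 5, 4]


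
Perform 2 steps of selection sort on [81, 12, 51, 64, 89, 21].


Initial: [81, 12, 51, 64, 89, 21]
Step 1: min=12 at 1
  Swap: [12, 81, 51, 64, 89, 21]
Step 2: min=21 at 5
  Swap: [12, 21, 51, 64, 89, 81]

After 2 steps: [12, 21, 51, 64, 89, 81]


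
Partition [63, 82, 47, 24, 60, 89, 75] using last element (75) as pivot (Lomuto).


Pivot: 75
  63 <= 75: advance i (no swap)
  47 <= 75: swap -> [63, 47, 82, 24, 60, 89, 75]
  24 <= 75: swap -> [63, 47, 24, 82, 60, 89, 75]
  60 <= 75: swap -> [63, 47, 24, 60, 82, 89, 75]
Place pivot at 4: [63, 47, 24, 60, 75, 89, 82]

Partitioned: [63, 47, 24, 60, 75, 89, 82]


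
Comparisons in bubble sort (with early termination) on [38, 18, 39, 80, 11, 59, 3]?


Algorithm: bubble sort (with early termination)
Input: [38, 18, 39, 80, 11, 59, 3]
Sorted: [3, 11, 18, 38, 39, 59, 80]

21


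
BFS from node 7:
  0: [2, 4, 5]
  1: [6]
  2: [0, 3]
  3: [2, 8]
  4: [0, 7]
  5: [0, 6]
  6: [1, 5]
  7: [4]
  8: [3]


Visit 7, enqueue [4]
Visit 4, enqueue [0]
Visit 0, enqueue [2, 5]
Visit 2, enqueue [3]
Visit 5, enqueue [6]
Visit 3, enqueue [8]
Visit 6, enqueue [1]
Visit 8, enqueue []
Visit 1, enqueue []

BFS order: [7, 4, 0, 2, 5, 3, 6, 8, 1]


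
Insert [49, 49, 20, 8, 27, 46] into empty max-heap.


Insert 49: [49]
Insert 49: [49, 49]
Insert 20: [49, 49, 20]
Insert 8: [49, 49, 20, 8]
Insert 27: [49, 49, 20, 8, 27]
Insert 46: [49, 49, 46, 8, 27, 20]

Final heap: [49, 49, 46, 8, 27, 20]


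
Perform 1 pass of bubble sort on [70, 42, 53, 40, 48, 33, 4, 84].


Initial: [70, 42, 53, 40, 48, 33, 4, 84]
Pass 1: [42, 53, 40, 48, 33, 4, 70, 84] (6 swaps)

After 1 pass: [42, 53, 40, 48, 33, 4, 70, 84]


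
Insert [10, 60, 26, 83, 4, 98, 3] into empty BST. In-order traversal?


Insert 10: root
Insert 60: R from 10
Insert 26: R from 10 -> L from 60
Insert 83: R from 10 -> R from 60
Insert 4: L from 10
Insert 98: R from 10 -> R from 60 -> R from 83
Insert 3: L from 10 -> L from 4

In-order: [3, 4, 10, 26, 60, 83, 98]


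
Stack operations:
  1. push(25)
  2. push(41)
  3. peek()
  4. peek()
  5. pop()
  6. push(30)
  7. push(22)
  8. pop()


push(25) -> [25]
push(41) -> [25, 41]
peek()->41
peek()->41
pop()->41, [25]
push(30) -> [25, 30]
push(22) -> [25, 30, 22]
pop()->22, [25, 30]

Final stack: [25, 30]


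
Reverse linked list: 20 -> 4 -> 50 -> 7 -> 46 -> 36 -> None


Step 1: curr=20, set curr.next=prev(None) | reversed so far: 20
Step 2: curr=4, set curr.next=prev(20) | reversed so far: 4 -> 20
Step 3: curr=50, set curr.next=prev(4) | reversed so far: 50 -> 4 -> 20
Step 4: curr=7, set curr.next=prev(50) | reversed so far: 7 -> 50 -> 4 -> 20
Step 5: curr=46, set curr.next=prev(7) | reversed so far: 46 -> 7 -> 50 -> 4 -> 20
Step 6: curr=36, set curr.next=prev(46) | reversed so far: 36 -> 46 -> 7 -> 50 -> 4 -> 20

36 -> 46 -> 7 -> 50 -> 4 -> 20 -> None


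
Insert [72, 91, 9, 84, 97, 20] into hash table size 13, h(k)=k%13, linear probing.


Insert 72: h=7 -> slot 7
Insert 91: h=0 -> slot 0
Insert 9: h=9 -> slot 9
Insert 84: h=6 -> slot 6
Insert 97: h=6, 2 probes -> slot 8
Insert 20: h=7, 3 probes -> slot 10

Table: [91, None, None, None, None, None, 84, 72, 97, 9, 20, None, None]


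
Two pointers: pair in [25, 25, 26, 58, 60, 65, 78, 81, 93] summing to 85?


lo=0(25)+hi=8(93)=118
lo=0(25)+hi=7(81)=106
lo=0(25)+hi=6(78)=103
lo=0(25)+hi=5(65)=90
lo=0(25)+hi=4(60)=85

Yes: 25+60=85


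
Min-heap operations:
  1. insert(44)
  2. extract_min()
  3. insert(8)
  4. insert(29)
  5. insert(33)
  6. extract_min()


insert(44) -> [44]
extract_min()->44, []
insert(8) -> [8]
insert(29) -> [8, 29]
insert(33) -> [8, 29, 33]
extract_min()->8, [29, 33]

Final heap: [29, 33]


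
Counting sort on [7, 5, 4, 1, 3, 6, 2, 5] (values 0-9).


Input: [7, 5, 4, 1, 3, 6, 2, 5]
Counts: [0, 1, 1, 1, 1, 2, 1, 1, 0, 0]

Sorted: [1, 2, 3, 4, 5, 5, 6, 7]


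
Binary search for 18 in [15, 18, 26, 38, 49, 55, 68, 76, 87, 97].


Step 1: lo=0, hi=9, mid=4, val=49
Step 2: lo=0, hi=3, mid=1, val=18

Found at index 1


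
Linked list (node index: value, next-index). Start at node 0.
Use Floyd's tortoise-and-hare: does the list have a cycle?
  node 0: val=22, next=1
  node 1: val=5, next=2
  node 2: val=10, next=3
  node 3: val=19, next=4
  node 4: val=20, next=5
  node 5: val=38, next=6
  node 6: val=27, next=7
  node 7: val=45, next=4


Floyd's tortoise (slow, +1) and hare (fast, +2):
  init: slow=0, fast=0
  step 1: slow=1, fast=2
  step 2: slow=2, fast=4
  step 3: slow=3, fast=6
  step 4: slow=4, fast=4
  slow == fast at node 4: cycle detected

Cycle: yes


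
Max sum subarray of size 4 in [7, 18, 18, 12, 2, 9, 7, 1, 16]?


[0:4]: 55
[1:5]: 50
[2:6]: 41
[3:7]: 30
[4:8]: 19
[5:9]: 33

Max: 55 at [0:4]


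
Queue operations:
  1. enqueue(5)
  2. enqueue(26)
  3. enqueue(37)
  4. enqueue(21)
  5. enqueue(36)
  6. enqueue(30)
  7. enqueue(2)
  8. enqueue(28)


enqueue(5) -> [5]
enqueue(26) -> [5, 26]
enqueue(37) -> [5, 26, 37]
enqueue(21) -> [5, 26, 37, 21]
enqueue(36) -> [5, 26, 37, 21, 36]
enqueue(30) -> [5, 26, 37, 21, 36, 30]
enqueue(2) -> [5, 26, 37, 21, 36, 30, 2]
enqueue(28) -> [5, 26, 37, 21, 36, 30, 2, 28]

Final queue: [5, 26, 37, 21, 36, 30, 2, 28]


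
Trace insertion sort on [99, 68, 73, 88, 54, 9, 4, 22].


Initial: [99, 68, 73, 88, 54, 9, 4, 22]
Insert 68: [68, 99, 73, 88, 54, 9, 4, 22]
Insert 73: [68, 73, 99, 88, 54, 9, 4, 22]
Insert 88: [68, 73, 88, 99, 54, 9, 4, 22]
Insert 54: [54, 68, 73, 88, 99, 9, 4, 22]
Insert 9: [9, 54, 68, 73, 88, 99, 4, 22]
Insert 4: [4, 9, 54, 68, 73, 88, 99, 22]
Insert 22: [4, 9, 22, 54, 68, 73, 88, 99]

Sorted: [4, 9, 22, 54, 68, 73, 88, 99]


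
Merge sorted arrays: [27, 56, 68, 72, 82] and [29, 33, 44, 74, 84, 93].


Take 27 from A
Take 29 from B
Take 33 from B
Take 44 from B
Take 56 from A
Take 68 from A
Take 72 from A
Take 74 from B
Take 82 from A

Merged: [27, 29, 33, 44, 56, 68, 72, 74, 82, 84, 93]


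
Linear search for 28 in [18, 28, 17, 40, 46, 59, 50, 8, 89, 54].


i=0: 18!=28
i=1: 28==28 found!

Found at 1, 2 comps


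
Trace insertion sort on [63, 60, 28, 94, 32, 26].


Initial: [63, 60, 28, 94, 32, 26]
Insert 60: [60, 63, 28, 94, 32, 26]
Insert 28: [28, 60, 63, 94, 32, 26]
Insert 94: [28, 60, 63, 94, 32, 26]
Insert 32: [28, 32, 60, 63, 94, 26]
Insert 26: [26, 28, 32, 60, 63, 94]

Sorted: [26, 28, 32, 60, 63, 94]


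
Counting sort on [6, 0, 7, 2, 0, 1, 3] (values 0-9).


Input: [6, 0, 7, 2, 0, 1, 3]
Counts: [2, 1, 1, 1, 0, 0, 1, 1, 0, 0]

Sorted: [0, 0, 1, 2, 3, 6, 7]


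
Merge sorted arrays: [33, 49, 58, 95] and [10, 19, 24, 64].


Take 10 from B
Take 19 from B
Take 24 from B
Take 33 from A
Take 49 from A
Take 58 from A
Take 64 from B

Merged: [10, 19, 24, 33, 49, 58, 64, 95]


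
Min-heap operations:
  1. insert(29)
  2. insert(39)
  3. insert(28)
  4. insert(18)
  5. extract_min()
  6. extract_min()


insert(29) -> [29]
insert(39) -> [29, 39]
insert(28) -> [28, 39, 29]
insert(18) -> [18, 28, 29, 39]
extract_min()->18, [28, 39, 29]
extract_min()->28, [29, 39]

Final heap: [29, 39]


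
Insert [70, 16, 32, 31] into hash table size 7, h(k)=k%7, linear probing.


Insert 70: h=0 -> slot 0
Insert 16: h=2 -> slot 2
Insert 32: h=4 -> slot 4
Insert 31: h=3 -> slot 3

Table: [70, None, 16, 31, 32, None, None]


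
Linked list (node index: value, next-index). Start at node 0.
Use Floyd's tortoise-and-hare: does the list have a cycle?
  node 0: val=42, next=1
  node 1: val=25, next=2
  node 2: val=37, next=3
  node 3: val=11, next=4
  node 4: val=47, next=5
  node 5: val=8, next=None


Floyd's tortoise (slow, +1) and hare (fast, +2):
  init: slow=0, fast=0
  step 1: slow=1, fast=2
  step 2: slow=2, fast=4
  step 3: fast 4->5->None, no cycle

Cycle: no


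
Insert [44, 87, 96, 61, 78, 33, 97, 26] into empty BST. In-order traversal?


Insert 44: root
Insert 87: R from 44
Insert 96: R from 44 -> R from 87
Insert 61: R from 44 -> L from 87
Insert 78: R from 44 -> L from 87 -> R from 61
Insert 33: L from 44
Insert 97: R from 44 -> R from 87 -> R from 96
Insert 26: L from 44 -> L from 33

In-order: [26, 33, 44, 61, 78, 87, 96, 97]


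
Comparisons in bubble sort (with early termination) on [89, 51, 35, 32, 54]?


Algorithm: bubble sort (with early termination)
Input: [89, 51, 35, 32, 54]
Sorted: [32, 35, 51, 54, 89]

10


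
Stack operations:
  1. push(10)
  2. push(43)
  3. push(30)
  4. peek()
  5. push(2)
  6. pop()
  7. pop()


push(10) -> [10]
push(43) -> [10, 43]
push(30) -> [10, 43, 30]
peek()->30
push(2) -> [10, 43, 30, 2]
pop()->2, [10, 43, 30]
pop()->30, [10, 43]

Final stack: [10, 43]


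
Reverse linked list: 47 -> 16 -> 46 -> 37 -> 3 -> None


Step 1: curr=47, set curr.next=prev(None) | reversed so far: 47
Step 2: curr=16, set curr.next=prev(47) | reversed so far: 16 -> 47
Step 3: curr=46, set curr.next=prev(16) | reversed so far: 46 -> 16 -> 47
Step 4: curr=37, set curr.next=prev(46) | reversed so far: 37 -> 46 -> 16 -> 47
Step 5: curr=3, set curr.next=prev(37) | reversed so far: 3 -> 37 -> 46 -> 16 -> 47

3 -> 37 -> 46 -> 16 -> 47 -> None


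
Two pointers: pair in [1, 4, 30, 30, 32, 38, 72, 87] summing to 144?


lo=0(1)+hi=7(87)=88
lo=1(4)+hi=7(87)=91
lo=2(30)+hi=7(87)=117
lo=3(30)+hi=7(87)=117
lo=4(32)+hi=7(87)=119
lo=5(38)+hi=7(87)=125
lo=6(72)+hi=7(87)=159

No pair found


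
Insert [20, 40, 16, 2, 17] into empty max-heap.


Insert 20: [20]
Insert 40: [40, 20]
Insert 16: [40, 20, 16]
Insert 2: [40, 20, 16, 2]
Insert 17: [40, 20, 16, 2, 17]

Final heap: [40, 20, 16, 2, 17]


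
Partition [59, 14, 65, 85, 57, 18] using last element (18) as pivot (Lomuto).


Pivot: 18
  14 <= 18: swap -> [14, 59, 65, 85, 57, 18]
Place pivot at 1: [14, 18, 65, 85, 57, 59]

Partitioned: [14, 18, 65, 85, 57, 59]


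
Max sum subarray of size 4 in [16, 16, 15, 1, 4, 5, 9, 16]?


[0:4]: 48
[1:5]: 36
[2:6]: 25
[3:7]: 19
[4:8]: 34

Max: 48 at [0:4]


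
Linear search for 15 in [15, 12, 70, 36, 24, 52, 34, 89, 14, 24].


i=0: 15==15 found!

Found at 0, 1 comps


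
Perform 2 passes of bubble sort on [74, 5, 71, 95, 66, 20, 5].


Initial: [74, 5, 71, 95, 66, 20, 5]
Pass 1: [5, 71, 74, 66, 20, 5, 95] (5 swaps)
Pass 2: [5, 71, 66, 20, 5, 74, 95] (3 swaps)

After 2 passes: [5, 71, 66, 20, 5, 74, 95]


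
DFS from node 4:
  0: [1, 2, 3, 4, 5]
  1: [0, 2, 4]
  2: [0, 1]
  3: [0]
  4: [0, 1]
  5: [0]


Visit 4, push [1, 0]
Visit 0, push [5, 3, 2, 1]
Visit 1, push [2]
Visit 2, push []
Visit 3, push []
Visit 5, push []

DFS order: [4, 0, 1, 2, 3, 5]
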